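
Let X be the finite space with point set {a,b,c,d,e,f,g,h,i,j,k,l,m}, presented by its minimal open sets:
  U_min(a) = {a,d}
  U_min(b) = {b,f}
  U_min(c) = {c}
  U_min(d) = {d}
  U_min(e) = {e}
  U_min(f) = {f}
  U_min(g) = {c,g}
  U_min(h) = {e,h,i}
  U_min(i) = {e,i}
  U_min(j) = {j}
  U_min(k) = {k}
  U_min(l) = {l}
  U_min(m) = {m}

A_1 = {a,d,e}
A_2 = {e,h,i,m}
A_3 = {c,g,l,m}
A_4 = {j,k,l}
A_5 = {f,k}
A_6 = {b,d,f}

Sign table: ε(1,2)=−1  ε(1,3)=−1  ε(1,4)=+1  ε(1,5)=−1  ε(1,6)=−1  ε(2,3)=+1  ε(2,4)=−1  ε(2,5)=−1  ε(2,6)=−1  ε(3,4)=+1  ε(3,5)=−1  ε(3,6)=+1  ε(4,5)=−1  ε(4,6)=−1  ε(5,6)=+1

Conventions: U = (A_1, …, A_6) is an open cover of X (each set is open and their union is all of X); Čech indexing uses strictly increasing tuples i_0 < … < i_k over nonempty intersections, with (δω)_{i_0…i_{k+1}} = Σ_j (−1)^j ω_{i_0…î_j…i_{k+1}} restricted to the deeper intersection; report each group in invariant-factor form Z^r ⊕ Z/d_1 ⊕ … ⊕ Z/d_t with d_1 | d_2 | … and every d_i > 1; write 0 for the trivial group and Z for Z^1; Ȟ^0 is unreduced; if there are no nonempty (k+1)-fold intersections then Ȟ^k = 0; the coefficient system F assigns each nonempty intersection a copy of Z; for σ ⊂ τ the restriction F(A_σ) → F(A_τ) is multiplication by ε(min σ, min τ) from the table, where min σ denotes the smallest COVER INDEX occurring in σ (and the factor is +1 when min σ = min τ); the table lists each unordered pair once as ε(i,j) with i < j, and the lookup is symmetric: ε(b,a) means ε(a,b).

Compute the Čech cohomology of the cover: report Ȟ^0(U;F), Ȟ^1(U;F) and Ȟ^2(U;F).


Ȟ^0 ≅ 0, Ȟ^1 ≅ Z/2 and Ȟ^2 ≅ 0

nerve simplices:
  A12={e} A16={d} A23={m} A34={l} A45={k} A56={f}
C dims 6,6; δ0: rk 6, SNF 1^5·2
degree 0: 6−6−0 = 0 → Ȟ^0 ≅ 0
degree 1: 6−0−6 = 0 plus torsion [2] → Ȟ^1 ≅ Z/2
degree 2: 0−0−0 = 0 → Ȟ^2 ≅ 0


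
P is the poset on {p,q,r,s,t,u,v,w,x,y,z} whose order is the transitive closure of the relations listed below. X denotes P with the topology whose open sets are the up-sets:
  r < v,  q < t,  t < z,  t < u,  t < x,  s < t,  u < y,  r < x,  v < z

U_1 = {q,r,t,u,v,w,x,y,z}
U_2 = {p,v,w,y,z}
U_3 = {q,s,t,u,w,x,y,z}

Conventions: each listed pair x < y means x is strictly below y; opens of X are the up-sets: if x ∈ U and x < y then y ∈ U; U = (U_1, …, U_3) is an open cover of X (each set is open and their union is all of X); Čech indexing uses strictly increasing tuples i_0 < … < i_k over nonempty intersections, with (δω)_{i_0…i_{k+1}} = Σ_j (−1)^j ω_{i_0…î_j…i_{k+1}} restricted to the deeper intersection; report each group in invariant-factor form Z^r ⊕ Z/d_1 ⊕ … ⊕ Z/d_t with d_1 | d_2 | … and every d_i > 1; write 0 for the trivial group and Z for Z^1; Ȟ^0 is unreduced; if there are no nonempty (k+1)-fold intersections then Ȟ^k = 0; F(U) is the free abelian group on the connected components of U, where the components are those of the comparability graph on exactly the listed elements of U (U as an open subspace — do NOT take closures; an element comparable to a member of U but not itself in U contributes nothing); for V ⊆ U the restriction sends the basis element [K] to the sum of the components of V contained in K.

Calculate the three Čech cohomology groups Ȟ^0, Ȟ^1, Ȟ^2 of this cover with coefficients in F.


Ȟ^0 = Z^3, Ȟ^1 = 0, Ȟ^2 = 0

nonempty overlaps:
  U12={v,w,y,z} U13={q,t,u,w,x,y,z} U23={w,y,z}
  U123={w,y,z}
components per intersection:
  U1: {q,r,t,u,v,x,y,z} {w}
  U2: {p} {v,z} {w} {y}
  U3: {q,s,t,u,x,y,z} {w}
  U12: {v,z} {w} {y}
  U13: {q,t,u,x,y,z} {w}
  U23: {w} {y} {z}
  U123: {w} {y} {z}
C dims 8,8,3; δ0: rk 5, SNF 1^5; δ1: rk 3, SNF 1^3
degree 0: 8−5−0 = 3 → Ȟ^0 ≅ Z^3
degree 1: 8−3−5 = 0 → Ȟ^1 ≅ 0
degree 2: 3−0−3 = 0 → Ȟ^2 ≅ 0


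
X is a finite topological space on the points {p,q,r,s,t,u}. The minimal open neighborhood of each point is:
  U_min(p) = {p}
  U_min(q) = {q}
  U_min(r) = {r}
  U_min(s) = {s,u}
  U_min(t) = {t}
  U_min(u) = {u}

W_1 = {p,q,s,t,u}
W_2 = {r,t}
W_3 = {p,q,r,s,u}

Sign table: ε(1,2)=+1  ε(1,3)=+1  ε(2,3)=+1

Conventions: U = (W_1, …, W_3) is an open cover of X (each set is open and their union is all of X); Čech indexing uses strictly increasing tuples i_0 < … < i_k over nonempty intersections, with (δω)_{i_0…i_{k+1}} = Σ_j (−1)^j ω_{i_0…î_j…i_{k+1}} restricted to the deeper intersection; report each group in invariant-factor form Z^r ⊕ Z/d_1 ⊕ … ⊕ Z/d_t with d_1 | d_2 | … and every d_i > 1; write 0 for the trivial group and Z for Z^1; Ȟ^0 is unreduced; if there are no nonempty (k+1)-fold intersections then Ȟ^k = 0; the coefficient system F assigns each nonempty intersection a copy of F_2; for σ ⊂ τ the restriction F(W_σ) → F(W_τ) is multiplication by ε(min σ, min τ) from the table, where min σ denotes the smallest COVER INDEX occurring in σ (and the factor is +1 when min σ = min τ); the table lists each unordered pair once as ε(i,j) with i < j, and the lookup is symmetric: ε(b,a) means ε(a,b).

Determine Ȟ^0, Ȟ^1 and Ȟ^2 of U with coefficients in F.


Ȟ^0(U;F) ≅ Z/2, Ȟ^1(U;F) ≅ Z/2, Ȟ^2(U;F) ≅ 0

nerve of the cover:
  W12={t} W13={p,q,s,u} W23={r}
C dims 3,3; δ0: rk_F2 2
Ȟ^0 = (3 − 2) − 0 = 1, so Ȟ^0 ≅ Z/2
Ȟ^1 = (3 − 0) − 2 = 1, so Ȟ^1 ≅ Z/2
Ȟ^2 = (0 − 0) − 0 = 0, so Ȟ^2 ≅ 0


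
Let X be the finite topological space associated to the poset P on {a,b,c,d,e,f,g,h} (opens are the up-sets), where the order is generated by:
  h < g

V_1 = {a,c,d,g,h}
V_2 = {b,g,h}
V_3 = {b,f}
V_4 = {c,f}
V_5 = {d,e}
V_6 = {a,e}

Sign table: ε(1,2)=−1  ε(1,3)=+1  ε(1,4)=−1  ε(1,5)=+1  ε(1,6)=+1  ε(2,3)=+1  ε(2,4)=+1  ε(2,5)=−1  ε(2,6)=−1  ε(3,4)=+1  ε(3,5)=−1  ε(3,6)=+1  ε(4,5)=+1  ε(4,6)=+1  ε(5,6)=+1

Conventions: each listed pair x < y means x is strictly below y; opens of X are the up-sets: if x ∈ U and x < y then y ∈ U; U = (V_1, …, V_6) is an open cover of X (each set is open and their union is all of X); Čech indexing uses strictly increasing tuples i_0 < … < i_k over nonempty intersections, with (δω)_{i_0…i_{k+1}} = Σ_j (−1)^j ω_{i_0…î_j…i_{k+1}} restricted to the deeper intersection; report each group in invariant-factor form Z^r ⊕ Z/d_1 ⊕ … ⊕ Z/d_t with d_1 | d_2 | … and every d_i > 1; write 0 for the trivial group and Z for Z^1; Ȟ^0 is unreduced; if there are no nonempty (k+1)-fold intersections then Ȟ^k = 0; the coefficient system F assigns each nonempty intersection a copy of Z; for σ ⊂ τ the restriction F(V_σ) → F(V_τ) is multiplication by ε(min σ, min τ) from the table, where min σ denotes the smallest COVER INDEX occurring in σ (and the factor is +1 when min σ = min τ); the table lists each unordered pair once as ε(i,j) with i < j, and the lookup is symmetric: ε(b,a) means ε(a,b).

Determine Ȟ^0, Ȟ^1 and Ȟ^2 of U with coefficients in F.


Ȟ^0(U;F) ≅ Z; Ȟ^1(U;F) ≅ Z^2; Ȟ^2(U;F) ≅ 0

cover nerve:
  V12={g,h} V14={c} V15={d} V16={a} V23={b} V34={f} V56={e}
C dims 6,7; δ0: rk 5, SNF 1^5
Ȟ^0: (6−5)−0=1 ⇒ Z
Ȟ^1: (7−0)−5=2 ⇒ Z^2
Ȟ^2: (0−0)−0=0 ⇒ 0


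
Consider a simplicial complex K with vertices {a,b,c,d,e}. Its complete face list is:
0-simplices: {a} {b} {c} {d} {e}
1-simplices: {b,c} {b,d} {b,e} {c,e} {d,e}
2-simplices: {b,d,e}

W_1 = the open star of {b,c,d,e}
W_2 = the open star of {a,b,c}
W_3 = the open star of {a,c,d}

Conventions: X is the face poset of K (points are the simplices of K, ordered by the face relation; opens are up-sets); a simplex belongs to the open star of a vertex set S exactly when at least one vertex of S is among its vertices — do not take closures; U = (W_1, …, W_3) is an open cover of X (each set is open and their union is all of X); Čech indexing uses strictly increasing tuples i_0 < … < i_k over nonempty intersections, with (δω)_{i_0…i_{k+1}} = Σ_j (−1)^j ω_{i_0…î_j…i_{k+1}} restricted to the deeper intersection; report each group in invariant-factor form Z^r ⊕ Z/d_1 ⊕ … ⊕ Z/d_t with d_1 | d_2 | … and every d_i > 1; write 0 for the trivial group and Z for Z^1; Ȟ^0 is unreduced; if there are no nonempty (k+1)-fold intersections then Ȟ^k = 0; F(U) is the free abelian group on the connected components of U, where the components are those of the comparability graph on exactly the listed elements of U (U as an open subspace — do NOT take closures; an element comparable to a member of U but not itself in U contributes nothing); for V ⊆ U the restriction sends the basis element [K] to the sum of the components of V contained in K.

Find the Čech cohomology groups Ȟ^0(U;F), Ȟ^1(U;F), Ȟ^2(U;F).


nerve of the cover:
  W1={{b},{c},{d},{e},{b,c},{b,d},{b,e},{c,e},{d,e},{b,d,e}} W2={{a},{b},{c},{b,c},{b,d},{b,e},{c,e},{b,d,e}} W3={{a},{c},{d},{b,c},{b,d},{c,e},{d,e},{b,d,e}}
  W12={{b},{c},{b,c},{b,d},{b,e},{c,e},{b,d,e}} W13={{c},{d},{b,c},{b,d},{c,e},{d,e},{b,d,e}} W23={{a},{c},{b,c},{b,d},{c,e},{b,d,e}}
  W123={{c},{b,c},{b,d},{c,e},{b,d,e}}
components per intersection:
  W1: {{b},{c},{d},{e},{b,c},{b,d},{b,e},{c,e},{d,e},{b,d,e}}
  W2: {{a}} {{b},{c},{b,c},{b,d},{b,e},{c,e},{b,d,e}}
  W3: {{a}} {{c},{b,c},{c,e}} {{d},{b,d},{d,e},{b,d,e}}
  W12: {{b},{c},{b,c},{b,d},{b,e},{c,e},{b,d,e}}
  W13: {{c},{b,c},{c,e}} {{d},{b,d},{d,e},{b,d,e}}
  W23: {{a}} {{c},{b,c},{c,e}} {{b,d},{b,d,e}}
  W123: {{c},{b,c},{c,e}} {{b,d},{b,d,e}}
C dims 6,6,2; δ0: rk 4, SNF 1^4; δ1: rk 2, SNF 1^2
Ȟ^0 = (6 − 4) − 0 = 2, so Ȟ^0 ≅ Z^2
Ȟ^1 = (6 − 2) − 4 = 0, so Ȟ^1 ≅ 0
Ȟ^2 = (2 − 0) − 2 = 0, so Ȟ^2 ≅ 0

Ȟ^0 ≅ Z^2,  Ȟ^1 ≅ 0,  Ȟ^2 ≅ 0


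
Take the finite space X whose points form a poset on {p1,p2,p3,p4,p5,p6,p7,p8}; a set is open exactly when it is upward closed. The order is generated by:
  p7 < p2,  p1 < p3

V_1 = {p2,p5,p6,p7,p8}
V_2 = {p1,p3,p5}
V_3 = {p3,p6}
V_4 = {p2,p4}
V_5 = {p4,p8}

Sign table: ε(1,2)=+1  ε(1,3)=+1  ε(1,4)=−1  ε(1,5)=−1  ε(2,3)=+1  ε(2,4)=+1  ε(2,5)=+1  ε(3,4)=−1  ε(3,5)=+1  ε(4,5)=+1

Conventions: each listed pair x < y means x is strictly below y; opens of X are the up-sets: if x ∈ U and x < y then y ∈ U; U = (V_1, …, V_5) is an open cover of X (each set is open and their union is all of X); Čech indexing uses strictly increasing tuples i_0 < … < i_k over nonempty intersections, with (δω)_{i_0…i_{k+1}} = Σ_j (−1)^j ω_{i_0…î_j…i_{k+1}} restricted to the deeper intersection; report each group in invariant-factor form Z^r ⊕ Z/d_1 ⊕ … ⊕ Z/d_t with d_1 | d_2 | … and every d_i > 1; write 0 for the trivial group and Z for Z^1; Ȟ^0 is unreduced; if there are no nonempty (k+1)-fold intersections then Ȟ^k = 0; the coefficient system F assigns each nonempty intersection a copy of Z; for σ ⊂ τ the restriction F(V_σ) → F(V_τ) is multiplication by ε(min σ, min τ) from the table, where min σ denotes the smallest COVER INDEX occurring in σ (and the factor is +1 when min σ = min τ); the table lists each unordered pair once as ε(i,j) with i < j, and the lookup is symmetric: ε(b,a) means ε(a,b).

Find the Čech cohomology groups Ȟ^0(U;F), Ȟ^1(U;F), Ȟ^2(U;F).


Ȟ^0 ≅ Z; Ȟ^1 ≅ Z^2; Ȟ^2 ≅ 0

nerve of the cover:
  V12={p5} V13={p6} V14={p2} V15={p8} V23={p3} V45={p4}
C dims 5,6; δ0: rk 4, SNF 1^4
Ȟ^0 = (5 − 4) − 0 = 1, so Ȟ^0 ≅ Z
Ȟ^1 = (6 − 0) − 4 = 2, so Ȟ^1 ≅ Z^2
Ȟ^2 = (0 − 0) − 0 = 0, so Ȟ^2 ≅ 0


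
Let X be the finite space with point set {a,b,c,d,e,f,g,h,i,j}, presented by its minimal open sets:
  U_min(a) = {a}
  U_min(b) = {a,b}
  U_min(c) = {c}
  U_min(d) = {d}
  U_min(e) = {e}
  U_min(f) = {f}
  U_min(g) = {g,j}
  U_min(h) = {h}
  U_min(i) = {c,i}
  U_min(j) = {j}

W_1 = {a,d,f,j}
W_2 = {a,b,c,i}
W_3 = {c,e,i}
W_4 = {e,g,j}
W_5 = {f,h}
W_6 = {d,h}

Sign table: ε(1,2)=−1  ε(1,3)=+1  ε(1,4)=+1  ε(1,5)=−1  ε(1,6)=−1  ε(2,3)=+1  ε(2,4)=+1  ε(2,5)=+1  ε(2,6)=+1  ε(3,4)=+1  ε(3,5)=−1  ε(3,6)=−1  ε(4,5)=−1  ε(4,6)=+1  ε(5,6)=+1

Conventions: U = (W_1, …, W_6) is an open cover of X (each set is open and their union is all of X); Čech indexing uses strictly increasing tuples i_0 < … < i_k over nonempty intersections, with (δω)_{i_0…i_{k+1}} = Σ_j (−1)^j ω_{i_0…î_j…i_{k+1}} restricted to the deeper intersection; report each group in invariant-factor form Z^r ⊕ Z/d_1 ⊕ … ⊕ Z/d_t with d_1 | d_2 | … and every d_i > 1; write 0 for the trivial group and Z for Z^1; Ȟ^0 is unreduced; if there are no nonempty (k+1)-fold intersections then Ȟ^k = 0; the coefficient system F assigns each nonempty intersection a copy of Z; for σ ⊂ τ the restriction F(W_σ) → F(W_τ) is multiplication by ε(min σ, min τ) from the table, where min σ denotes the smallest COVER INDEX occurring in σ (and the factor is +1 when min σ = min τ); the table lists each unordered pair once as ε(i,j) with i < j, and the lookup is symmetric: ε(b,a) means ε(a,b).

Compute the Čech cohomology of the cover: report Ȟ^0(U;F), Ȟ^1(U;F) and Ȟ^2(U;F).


Ȟ^0 ≅ 0,  Ȟ^1 ≅ Z ⊕ Z/2,  Ȟ^2 ≅ 0

nonempty overlaps:
  W12={a} W14={j} W15={f} W16={d} W23={c,i} W34={e} W56={h}
C dims 6,7; δ0: rk 6, SNF 1^5·2
degree 0: 6−6−0 = 0 → Ȟ^0 ≅ 0
degree 1: 7−0−6 = 1 plus torsion [2] → Ȟ^1 ≅ Z ⊕ Z/2
degree 2: 0−0−0 = 0 → Ȟ^2 ≅ 0


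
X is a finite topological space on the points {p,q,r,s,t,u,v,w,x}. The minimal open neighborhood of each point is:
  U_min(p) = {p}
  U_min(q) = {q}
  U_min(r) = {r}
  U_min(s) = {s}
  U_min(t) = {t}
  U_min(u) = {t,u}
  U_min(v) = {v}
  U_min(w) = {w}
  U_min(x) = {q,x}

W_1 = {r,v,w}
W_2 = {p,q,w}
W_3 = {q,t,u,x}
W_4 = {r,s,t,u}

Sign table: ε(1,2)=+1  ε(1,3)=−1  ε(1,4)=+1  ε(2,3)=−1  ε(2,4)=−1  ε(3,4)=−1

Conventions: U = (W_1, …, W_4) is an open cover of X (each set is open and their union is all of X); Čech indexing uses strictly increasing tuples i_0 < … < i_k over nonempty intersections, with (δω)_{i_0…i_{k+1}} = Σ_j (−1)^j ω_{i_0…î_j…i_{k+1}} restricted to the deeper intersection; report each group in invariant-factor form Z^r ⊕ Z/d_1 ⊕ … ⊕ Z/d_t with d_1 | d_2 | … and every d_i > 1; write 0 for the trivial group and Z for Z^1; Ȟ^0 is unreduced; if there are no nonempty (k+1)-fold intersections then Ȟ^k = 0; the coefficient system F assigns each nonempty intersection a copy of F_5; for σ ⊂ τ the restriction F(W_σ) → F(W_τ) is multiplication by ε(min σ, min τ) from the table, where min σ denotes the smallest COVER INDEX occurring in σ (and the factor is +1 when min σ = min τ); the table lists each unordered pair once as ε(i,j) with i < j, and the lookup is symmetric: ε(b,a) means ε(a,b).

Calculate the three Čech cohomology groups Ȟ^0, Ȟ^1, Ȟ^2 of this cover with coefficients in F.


intersection data:
  W12={w} W14={r} W23={q} W34={t,u}
C dims 4,4; δ0: rk_F5 3
Ȟ^0 = (4 − 3) − 0 = 1, so Ȟ^0 ≅ Z/5
Ȟ^1 = (4 − 0) − 3 = 1, so Ȟ^1 ≅ Z/5
Ȟ^2 = (0 − 0) − 0 = 0, so Ȟ^2 ≅ 0

Ȟ^0(U;F) ≅ Z/5; Ȟ^1(U;F) ≅ Z/5; Ȟ^2(U;F) ≅ 0


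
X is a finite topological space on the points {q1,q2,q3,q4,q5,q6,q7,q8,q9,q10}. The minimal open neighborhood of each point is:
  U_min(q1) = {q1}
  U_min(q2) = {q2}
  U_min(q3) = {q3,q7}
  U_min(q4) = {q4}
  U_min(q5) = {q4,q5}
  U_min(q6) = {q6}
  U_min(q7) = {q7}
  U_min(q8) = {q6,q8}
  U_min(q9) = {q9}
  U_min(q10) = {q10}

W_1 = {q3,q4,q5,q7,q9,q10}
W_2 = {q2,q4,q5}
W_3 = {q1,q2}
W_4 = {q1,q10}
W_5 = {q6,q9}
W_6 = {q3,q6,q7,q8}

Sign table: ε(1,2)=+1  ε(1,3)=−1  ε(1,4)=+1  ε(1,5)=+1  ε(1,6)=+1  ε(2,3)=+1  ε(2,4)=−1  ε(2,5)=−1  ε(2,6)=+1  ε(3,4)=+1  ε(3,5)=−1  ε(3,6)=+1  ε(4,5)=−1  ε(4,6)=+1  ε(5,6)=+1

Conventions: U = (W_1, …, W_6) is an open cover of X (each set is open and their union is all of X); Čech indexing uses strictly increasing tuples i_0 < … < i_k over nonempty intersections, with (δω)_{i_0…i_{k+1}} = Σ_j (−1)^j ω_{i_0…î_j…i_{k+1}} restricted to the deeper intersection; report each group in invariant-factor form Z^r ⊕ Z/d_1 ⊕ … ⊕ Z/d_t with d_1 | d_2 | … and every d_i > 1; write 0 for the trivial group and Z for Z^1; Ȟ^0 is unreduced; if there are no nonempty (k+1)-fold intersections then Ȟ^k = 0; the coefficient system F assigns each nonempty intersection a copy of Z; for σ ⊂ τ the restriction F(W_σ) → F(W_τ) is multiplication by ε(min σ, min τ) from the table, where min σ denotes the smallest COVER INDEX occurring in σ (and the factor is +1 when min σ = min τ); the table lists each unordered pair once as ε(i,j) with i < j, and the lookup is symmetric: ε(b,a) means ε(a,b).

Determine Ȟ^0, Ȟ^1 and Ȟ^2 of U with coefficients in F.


Ȟ^0 ≅ Z,  Ȟ^1 ≅ Z^2,  Ȟ^2 ≅ 0

cover nerve:
  W12={q4,q5} W14={q10} W15={q9} W16={q3,q7} W23={q2} W34={q1} W56={q6}
C dims 6,7; δ0: rk 5, SNF 1^5
Ȟ^0: (6−5)−0=1 ⇒ Z
Ȟ^1: (7−0)−5=2 ⇒ Z^2
Ȟ^2: (0−0)−0=0 ⇒ 0


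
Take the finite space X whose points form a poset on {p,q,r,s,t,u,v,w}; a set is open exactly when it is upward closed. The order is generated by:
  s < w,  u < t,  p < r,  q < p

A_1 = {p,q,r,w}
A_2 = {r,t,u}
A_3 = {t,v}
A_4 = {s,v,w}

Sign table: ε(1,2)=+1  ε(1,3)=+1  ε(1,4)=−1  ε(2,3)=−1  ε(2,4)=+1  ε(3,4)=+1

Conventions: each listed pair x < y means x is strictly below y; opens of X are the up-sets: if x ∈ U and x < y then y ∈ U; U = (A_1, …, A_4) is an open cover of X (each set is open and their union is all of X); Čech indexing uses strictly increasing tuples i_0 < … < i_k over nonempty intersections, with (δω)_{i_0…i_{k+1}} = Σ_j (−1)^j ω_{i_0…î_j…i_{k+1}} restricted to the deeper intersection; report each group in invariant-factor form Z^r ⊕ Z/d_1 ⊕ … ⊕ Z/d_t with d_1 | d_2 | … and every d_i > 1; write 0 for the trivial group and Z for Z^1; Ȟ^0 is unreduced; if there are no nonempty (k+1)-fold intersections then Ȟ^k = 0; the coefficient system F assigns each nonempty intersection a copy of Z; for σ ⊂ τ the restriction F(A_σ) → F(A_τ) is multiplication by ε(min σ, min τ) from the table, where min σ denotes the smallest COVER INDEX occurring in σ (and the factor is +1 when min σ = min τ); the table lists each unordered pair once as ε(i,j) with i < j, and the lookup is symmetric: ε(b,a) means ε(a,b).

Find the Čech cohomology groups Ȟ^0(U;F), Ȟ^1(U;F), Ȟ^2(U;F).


nonempty intersections:
  A12={r} A14={w} A23={t} A34={v}
C dims 4,4; δ0: rk 3, SNF 1^3
Ȟ^0: (4−3)−0=1 ⇒ Z
Ȟ^1: (4−0)−3=1 ⇒ Z
Ȟ^2: (0−0)−0=0 ⇒ 0

Ȟ^0 = Z, Ȟ^1 = Z, Ȟ^2 = 0


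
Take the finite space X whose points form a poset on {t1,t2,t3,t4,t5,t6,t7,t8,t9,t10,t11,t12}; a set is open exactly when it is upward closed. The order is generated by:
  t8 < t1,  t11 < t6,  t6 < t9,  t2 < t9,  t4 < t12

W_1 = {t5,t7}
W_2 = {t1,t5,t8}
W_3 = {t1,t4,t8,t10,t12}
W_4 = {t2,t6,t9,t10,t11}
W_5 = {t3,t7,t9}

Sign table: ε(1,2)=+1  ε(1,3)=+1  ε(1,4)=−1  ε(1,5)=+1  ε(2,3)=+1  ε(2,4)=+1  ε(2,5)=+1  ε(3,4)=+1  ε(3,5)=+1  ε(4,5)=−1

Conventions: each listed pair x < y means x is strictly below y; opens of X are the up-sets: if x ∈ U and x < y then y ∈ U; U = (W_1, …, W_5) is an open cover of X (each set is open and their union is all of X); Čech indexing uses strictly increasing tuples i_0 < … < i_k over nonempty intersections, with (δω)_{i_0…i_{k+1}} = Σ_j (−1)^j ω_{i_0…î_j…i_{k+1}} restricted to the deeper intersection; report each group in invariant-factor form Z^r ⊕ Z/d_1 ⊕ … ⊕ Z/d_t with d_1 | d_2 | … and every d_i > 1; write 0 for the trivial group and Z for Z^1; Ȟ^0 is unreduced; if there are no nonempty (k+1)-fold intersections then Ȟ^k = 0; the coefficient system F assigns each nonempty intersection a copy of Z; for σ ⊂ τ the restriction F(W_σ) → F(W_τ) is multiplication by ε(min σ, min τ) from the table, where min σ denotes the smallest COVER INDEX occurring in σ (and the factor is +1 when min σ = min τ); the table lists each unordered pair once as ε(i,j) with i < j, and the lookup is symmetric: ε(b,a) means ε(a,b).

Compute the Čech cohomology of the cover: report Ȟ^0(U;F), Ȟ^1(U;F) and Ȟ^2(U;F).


Ȟ^0 ≅ 0; Ȟ^1 ≅ Z/2; Ȟ^2 ≅ 0

nerve of the cover:
  W12={t5} W15={t7} W23={t1,t8} W34={t10} W45={t9}
C dims 5,5; δ0: rk 5, SNF 1^4·2
Ȟ^0 = (5 − 5) − 0 = 0, so Ȟ^0 ≅ 0
Ȟ^1 = (5 − 0) − 5 = 0 plus torsion [2], so Ȟ^1 ≅ Z/2
Ȟ^2 = (0 − 0) − 0 = 0, so Ȟ^2 ≅ 0


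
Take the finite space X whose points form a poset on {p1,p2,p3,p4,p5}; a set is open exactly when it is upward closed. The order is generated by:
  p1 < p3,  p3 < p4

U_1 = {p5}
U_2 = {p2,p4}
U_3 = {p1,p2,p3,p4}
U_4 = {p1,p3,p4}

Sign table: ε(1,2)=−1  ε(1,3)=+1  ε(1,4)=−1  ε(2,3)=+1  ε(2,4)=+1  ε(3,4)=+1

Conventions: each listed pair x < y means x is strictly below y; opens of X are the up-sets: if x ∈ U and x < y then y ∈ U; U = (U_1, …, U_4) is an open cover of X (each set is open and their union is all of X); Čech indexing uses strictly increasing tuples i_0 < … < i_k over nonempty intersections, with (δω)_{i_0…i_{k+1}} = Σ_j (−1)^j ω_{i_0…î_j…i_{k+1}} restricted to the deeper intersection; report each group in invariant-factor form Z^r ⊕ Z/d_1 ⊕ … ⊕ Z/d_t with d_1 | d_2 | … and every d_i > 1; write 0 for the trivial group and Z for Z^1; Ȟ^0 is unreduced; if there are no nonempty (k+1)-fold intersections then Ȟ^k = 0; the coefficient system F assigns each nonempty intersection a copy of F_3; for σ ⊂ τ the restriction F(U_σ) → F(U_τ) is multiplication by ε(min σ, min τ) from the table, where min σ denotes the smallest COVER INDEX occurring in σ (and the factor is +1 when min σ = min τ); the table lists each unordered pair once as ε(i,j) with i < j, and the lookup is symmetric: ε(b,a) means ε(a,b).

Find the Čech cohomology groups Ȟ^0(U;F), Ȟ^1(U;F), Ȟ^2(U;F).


Ȟ^0 ≅ Z/3 ⊕ Z/3, Ȟ^1 ≅ 0 and Ȟ^2 ≅ 0

intersection data:
  U23={p2,p4} U24={p4} U34={p1,p3,p4}
  U234={p4}
C dims 4,3,1; δ0: rk_F3 2; δ1: rk_F3 1
Ȟ^0 = (4 − 2) − 0 = 2, so Ȟ^0 ≅ Z/3 ⊕ Z/3
Ȟ^1 = (3 − 1) − 2 = 0, so Ȟ^1 ≅ 0
Ȟ^2 = (1 − 0) − 1 = 0, so Ȟ^2 ≅ 0


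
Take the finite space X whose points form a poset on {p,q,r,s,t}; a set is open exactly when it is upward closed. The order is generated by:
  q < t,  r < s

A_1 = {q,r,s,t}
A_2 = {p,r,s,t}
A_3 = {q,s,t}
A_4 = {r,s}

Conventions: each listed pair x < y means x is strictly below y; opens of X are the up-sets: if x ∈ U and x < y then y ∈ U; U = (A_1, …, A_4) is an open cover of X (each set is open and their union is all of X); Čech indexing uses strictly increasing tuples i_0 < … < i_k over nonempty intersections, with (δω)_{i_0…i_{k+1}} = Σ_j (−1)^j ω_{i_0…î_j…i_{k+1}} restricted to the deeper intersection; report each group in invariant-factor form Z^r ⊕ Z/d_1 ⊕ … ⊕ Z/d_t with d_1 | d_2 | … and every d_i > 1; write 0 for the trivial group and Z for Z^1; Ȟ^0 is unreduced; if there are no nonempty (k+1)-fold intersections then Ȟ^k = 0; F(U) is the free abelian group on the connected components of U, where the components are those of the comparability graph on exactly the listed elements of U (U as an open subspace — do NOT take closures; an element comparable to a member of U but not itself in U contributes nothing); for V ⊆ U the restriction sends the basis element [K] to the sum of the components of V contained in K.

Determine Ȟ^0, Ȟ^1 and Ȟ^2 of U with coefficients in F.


Ȟ^0(U;F) ≅ Z^3,  Ȟ^1(U;F) ≅ 0,  Ȟ^2(U;F) ≅ 0

cover nerve:
  A12={r,s,t} A13={q,s,t} A14={r,s} A23={s,t} A24={r,s} A34={s}
  A123={s,t} A124={r,s} A134={s} A234={s}
  A1234={s}
components per intersection:
  A1: {q,t} {r,s}
  A2: {p} {r,s} {t}
  A3: {q,t} {s}
  A4: {r,s}
  A12: {r,s} {t}
  A13: {q,t} {s}
  A14: {r,s}
  A23: {s} {t}
  A24: {r,s}
  A34: {s}
  A123: {s} {t}
  A124: {r,s}
  A134: {s}
  A234: {s}
  A1234: {s}
C dims 8,9,5,1; δ0: rk 5, SNF 1^5; δ1: rk 4, SNF 1^4; δ2: rk 1, SNF 1^1
Ȟ^0: (8−5)−0=3 ⇒ Z^3
Ȟ^1: (9−4)−5=0 ⇒ 0
Ȟ^2: (5−1)−4=0 ⇒ 0


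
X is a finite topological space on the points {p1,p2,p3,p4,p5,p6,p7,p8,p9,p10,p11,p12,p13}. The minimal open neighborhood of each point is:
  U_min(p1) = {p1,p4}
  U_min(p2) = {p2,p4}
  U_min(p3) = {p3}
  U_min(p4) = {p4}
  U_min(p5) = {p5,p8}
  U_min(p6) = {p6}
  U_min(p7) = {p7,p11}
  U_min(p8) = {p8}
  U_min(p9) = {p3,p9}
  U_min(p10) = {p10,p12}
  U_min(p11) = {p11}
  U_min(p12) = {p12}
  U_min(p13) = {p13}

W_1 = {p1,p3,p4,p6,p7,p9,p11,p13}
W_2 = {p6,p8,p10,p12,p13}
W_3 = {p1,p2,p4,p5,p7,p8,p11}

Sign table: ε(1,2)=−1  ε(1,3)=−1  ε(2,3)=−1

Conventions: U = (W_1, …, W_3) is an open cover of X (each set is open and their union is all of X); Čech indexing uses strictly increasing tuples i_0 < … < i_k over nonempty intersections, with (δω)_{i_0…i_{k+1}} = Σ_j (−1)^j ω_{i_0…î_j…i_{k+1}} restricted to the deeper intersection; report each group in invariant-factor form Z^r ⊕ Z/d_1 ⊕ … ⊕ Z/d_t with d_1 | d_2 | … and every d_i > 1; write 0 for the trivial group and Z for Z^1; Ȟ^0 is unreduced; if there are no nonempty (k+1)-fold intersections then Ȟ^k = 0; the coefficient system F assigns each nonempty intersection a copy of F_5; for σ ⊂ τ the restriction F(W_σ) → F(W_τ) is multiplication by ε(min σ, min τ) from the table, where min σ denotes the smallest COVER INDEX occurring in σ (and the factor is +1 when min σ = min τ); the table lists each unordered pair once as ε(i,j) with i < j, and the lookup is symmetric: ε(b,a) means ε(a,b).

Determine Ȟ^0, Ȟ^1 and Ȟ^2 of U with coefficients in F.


Ȟ^0 = 0; Ȟ^1 = 0; Ȟ^2 = 0

nerve simplices:
  W12={p6,p13} W13={p1,p4,p7,p11} W23={p8}
C dims 3,3; δ0: rk_F5 3
degree 0: 3−3−0 = 0 → Ȟ^0 ≅ 0
degree 1: 3−0−3 = 0 → Ȟ^1 ≅ 0
degree 2: 0−0−0 = 0 → Ȟ^2 ≅ 0


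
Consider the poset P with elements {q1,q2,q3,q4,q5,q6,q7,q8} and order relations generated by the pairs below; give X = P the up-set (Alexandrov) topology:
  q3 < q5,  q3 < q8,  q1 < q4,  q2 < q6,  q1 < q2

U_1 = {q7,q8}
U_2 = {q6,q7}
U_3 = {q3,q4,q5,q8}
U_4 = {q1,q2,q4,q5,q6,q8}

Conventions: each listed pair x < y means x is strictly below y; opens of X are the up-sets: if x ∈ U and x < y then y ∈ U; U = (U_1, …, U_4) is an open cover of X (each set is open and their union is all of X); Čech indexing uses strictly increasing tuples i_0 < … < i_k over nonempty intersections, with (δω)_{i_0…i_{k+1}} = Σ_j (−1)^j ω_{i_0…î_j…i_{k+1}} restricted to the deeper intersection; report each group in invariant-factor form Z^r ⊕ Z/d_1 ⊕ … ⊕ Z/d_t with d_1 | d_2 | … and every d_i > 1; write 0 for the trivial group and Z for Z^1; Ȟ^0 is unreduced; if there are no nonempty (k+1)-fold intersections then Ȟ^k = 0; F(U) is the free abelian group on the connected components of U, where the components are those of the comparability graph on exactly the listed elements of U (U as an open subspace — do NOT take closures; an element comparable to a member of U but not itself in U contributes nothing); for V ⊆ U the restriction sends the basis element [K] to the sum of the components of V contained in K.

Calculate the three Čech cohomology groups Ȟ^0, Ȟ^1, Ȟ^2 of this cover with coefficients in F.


nonempty overlaps:
  U12={q7} U13={q8} U14={q8} U24={q6} U34={q4,q5,q8}
  U134={q8}
components per intersection:
  U1: {q7} {q8}
  U2: {q6} {q7}
  U3: {q3,q5,q8} {q4}
  U4: {q1,q2,q4,q6} {q5} {q8}
  U12: {q7}
  U13: {q8}
  U14: {q8}
  U24: {q6}
  U34: {q4} {q5} {q8}
  U134: {q8}
C dims 9,7,1; δ0: rk 6, SNF 1^6; δ1: rk 1, SNF 1^1
degree 0: 9−6−0 = 3 → Ȟ^0 ≅ Z^3
degree 1: 7−1−6 = 0 → Ȟ^1 ≅ 0
degree 2: 1−0−1 = 0 → Ȟ^2 ≅ 0

Ȟ^0 ≅ Z^3; Ȟ^1 ≅ 0; Ȟ^2 ≅ 0


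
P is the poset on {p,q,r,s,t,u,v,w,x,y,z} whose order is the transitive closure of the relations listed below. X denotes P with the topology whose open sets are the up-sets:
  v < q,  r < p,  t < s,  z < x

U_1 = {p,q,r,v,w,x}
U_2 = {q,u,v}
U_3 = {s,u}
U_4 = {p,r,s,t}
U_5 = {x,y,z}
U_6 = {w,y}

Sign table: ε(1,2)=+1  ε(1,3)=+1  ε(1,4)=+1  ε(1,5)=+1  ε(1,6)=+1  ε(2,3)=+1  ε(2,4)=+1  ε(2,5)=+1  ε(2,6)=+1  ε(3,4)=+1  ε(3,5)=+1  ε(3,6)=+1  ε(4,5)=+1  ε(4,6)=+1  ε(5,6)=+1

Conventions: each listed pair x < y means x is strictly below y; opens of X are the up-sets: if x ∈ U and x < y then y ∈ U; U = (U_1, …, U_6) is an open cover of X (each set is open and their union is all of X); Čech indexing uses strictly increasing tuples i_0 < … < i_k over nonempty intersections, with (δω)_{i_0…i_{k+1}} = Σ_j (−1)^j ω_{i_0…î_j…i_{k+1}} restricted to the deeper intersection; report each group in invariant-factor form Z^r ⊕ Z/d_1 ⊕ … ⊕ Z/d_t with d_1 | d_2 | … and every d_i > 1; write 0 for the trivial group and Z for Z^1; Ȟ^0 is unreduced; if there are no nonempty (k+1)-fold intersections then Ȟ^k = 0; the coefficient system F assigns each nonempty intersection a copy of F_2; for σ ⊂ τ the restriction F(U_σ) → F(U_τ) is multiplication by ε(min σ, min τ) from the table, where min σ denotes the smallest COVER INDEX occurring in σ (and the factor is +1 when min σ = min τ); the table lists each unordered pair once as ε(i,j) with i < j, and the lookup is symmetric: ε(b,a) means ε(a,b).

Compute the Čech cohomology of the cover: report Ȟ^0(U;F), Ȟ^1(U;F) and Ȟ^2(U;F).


nonempty overlaps:
  U12={q,v} U14={p,r} U15={x} U16={w} U23={u} U34={s} U56={y}
C dims 6,7; δ0: rk_F2 5
degree 0: 6−5−0 = 1 → Ȟ^0 ≅ Z/2
degree 1: 7−0−5 = 2 → Ȟ^1 ≅ Z/2 ⊕ Z/2
degree 2: 0−0−0 = 0 → Ȟ^2 ≅ 0

Ȟ^0 ≅ Z/2,  Ȟ^1 ≅ Z/2 ⊕ Z/2,  Ȟ^2 ≅ 0


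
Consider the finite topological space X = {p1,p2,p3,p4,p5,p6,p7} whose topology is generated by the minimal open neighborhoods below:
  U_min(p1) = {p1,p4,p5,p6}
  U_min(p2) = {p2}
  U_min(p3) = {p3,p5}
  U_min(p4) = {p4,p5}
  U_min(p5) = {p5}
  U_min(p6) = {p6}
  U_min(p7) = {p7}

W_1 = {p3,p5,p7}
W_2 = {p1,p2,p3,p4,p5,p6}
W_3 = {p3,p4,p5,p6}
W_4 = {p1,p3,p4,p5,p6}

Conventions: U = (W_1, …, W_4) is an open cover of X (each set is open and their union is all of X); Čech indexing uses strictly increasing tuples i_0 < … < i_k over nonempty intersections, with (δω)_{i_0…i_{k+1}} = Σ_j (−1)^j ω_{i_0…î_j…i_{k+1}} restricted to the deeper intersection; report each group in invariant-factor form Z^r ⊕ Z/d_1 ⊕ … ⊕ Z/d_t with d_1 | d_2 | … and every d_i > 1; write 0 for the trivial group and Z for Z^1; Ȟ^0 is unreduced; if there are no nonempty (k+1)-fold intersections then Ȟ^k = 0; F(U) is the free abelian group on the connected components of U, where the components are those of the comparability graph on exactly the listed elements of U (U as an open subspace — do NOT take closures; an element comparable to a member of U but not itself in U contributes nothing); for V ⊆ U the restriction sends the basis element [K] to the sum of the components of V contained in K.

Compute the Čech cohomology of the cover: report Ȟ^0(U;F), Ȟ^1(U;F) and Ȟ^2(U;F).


Ȟ^0 ≅ Z^3, Ȟ^1 ≅ 0 and Ȟ^2 ≅ 0

nonempty intersections:
  W12={p3,p5} W13={p3,p5} W14={p3,p5} W23={p3,p4,p5,p6} W24={p1,p3,p4,p5,p6} W34={p3,p4,p5,p6}
  W123={p3,p5} W124={p3,p5} W134={p3,p5} W234={p3,p4,p5,p6}
  W1234={p3,p5}
components per intersection:
  W1: {p3,p5} {p7}
  W2: {p1,p3,p4,p5,p6} {p2}
  W3: {p3,p4,p5} {p6}
  W4: {p1,p3,p4,p5,p6}
  W12: {p3,p5}
  W13: {p3,p5}
  W14: {p3,p5}
  W23: {p3,p4,p5} {p6}
  W24: {p1,p3,p4,p5,p6}
  W34: {p3,p4,p5} {p6}
  W123: {p3,p5}
  W124: {p3,p5}
  W134: {p3,p5}
  W234: {p3,p4,p5} {p6}
  W1234: {p3,p5}
C dims 7,8,5,1; δ0: rk 4, SNF 1^4; δ1: rk 4, SNF 1^4; δ2: rk 1, SNF 1^1
Ȟ^0: (7−4)−0=3 ⇒ Z^3
Ȟ^1: (8−4)−4=0 ⇒ 0
Ȟ^2: (5−1)−4=0 ⇒ 0


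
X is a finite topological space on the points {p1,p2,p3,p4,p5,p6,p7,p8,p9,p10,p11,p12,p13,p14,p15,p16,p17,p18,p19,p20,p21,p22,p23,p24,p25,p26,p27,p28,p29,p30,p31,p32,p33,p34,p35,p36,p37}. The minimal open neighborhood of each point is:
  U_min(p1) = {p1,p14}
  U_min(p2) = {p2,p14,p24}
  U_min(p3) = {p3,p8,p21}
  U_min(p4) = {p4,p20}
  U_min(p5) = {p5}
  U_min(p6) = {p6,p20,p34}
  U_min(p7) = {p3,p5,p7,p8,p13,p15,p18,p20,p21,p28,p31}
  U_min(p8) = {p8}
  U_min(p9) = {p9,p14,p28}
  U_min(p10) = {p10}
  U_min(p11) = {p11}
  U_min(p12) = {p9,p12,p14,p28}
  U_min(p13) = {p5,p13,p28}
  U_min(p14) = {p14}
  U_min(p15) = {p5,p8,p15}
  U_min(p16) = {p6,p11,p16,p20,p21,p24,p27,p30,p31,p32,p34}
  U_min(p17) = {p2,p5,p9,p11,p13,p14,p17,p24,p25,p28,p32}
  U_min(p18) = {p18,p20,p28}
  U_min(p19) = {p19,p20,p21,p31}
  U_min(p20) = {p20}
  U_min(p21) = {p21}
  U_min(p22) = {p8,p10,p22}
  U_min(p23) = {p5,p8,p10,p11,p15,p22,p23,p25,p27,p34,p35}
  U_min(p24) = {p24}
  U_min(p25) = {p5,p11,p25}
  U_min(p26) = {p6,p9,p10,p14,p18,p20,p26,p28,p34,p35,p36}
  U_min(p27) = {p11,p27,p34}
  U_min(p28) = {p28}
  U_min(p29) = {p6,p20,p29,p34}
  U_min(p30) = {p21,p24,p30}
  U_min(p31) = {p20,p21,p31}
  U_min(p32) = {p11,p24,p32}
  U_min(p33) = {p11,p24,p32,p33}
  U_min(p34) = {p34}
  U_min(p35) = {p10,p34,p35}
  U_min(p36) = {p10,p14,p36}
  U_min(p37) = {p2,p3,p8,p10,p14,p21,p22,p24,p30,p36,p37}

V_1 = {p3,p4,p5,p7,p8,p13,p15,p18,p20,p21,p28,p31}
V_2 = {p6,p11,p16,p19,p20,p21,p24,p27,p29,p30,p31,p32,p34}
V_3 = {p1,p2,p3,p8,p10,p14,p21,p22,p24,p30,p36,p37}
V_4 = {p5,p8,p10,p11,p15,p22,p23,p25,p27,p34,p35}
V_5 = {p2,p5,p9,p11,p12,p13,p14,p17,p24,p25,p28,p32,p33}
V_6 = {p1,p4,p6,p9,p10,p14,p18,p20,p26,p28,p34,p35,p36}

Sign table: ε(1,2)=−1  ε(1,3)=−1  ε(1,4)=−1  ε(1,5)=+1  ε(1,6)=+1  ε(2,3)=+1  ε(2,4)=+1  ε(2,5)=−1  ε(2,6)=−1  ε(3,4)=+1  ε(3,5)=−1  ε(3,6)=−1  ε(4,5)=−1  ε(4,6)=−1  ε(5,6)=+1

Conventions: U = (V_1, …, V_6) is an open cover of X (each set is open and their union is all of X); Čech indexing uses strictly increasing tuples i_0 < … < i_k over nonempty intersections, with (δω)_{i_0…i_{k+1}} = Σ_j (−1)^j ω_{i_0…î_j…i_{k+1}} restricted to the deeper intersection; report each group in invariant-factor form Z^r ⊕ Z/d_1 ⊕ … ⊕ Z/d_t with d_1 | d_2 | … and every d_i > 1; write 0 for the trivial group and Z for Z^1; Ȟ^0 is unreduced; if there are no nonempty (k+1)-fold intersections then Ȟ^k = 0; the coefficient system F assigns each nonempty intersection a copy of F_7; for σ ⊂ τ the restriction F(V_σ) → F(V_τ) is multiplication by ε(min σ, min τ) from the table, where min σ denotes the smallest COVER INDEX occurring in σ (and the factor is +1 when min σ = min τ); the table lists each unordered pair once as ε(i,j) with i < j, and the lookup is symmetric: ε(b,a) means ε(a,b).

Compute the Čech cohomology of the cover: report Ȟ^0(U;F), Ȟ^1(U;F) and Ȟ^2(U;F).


Ȟ^0(U;F) ≅ Z/7, Ȟ^1(U;F) ≅ 0, Ȟ^2(U;F) ≅ 0

nonempty intersections:
  V12={p20,p21,p31} V13={p3,p8,p21} V14={p5,p8,p15} V15={p5,p13,p28} V16={p4,p18,p20,p28} V23={p21,p24,p30} V24={p11,p27,p34} V25={p11,p24,p32} V26={p6,p20,p34} V34={p8,p10,p22} V35={p2,p14,p24} V36={p1,p10,p14,p36} V45={p5,p11,p25} V46={p10,p34,p35} V56={p9,p14,p28}
  V123={p21} V126={p20} V134={p8} V145={p5} V156={p28} V235={p24} V245={p11} V246={p34} V346={p10} V356={p14}
C dims 6,15,10; δ0: rk_F7 5; δ1: rk_F7 10
Ȟ^0: (6−5)−0=1 ⇒ Z/7
Ȟ^1: (15−10)−5=0 ⇒ 0
Ȟ^2: (10−0)−10=0 ⇒ 0


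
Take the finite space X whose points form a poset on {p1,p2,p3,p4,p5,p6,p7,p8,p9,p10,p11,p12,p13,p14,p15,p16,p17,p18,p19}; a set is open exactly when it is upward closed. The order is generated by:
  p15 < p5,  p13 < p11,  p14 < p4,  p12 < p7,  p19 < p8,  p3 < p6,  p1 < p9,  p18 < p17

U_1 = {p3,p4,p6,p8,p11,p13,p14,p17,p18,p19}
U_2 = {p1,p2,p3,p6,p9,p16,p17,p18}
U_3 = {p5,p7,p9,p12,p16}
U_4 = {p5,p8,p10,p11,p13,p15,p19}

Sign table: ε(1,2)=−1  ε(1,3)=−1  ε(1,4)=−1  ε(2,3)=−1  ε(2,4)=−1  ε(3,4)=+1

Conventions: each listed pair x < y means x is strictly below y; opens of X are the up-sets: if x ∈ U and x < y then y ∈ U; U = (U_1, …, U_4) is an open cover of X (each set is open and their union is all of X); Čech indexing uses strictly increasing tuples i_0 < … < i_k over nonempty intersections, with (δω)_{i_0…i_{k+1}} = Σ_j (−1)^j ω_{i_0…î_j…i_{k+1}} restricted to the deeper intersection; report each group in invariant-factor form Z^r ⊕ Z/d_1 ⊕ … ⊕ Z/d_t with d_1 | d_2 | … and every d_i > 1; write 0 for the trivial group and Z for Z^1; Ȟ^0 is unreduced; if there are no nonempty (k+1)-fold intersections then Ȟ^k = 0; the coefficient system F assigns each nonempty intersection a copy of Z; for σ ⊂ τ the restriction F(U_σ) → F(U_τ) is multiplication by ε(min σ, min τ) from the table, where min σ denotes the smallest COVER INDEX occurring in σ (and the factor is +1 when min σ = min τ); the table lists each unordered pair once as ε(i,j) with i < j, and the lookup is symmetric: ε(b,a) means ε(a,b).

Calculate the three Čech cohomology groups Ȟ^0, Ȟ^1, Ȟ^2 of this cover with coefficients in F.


nerve simplices:
  U12={p3,p6,p17,p18} U14={p8,p11,p13,p19} U23={p9,p16} U34={p5}
C dims 4,4; δ0: rk 4, SNF 1^3·2
degree 0: 4−4−0 = 0 → Ȟ^0 ≅ 0
degree 1: 4−0−4 = 0 plus torsion [2] → Ȟ^1 ≅ Z/2
degree 2: 0−0−0 = 0 → Ȟ^2 ≅ 0

Ȟ^0(U;F) ≅ 0; Ȟ^1(U;F) ≅ Z/2; Ȟ^2(U;F) ≅ 0


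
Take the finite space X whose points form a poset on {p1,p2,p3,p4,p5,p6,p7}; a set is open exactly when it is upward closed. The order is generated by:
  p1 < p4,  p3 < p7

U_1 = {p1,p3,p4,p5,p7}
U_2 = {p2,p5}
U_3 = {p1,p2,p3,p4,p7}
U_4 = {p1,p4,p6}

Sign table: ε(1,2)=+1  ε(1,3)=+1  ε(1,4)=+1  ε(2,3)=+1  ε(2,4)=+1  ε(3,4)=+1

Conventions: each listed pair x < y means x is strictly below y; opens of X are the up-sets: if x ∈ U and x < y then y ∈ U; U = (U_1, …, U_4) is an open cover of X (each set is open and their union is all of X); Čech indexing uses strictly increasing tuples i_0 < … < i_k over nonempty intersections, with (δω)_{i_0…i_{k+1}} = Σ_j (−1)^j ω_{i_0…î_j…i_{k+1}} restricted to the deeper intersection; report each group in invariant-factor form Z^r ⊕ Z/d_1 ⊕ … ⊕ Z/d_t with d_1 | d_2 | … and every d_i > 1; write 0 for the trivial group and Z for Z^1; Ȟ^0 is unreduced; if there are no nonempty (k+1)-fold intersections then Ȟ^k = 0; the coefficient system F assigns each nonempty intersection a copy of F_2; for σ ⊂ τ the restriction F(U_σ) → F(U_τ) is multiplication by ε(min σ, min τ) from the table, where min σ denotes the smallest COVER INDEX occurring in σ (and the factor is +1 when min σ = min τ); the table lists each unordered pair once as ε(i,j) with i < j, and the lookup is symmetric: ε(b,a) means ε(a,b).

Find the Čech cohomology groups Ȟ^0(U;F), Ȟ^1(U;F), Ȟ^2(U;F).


Ȟ^0 ≅ Z/2; Ȟ^1 ≅ Z/2; Ȟ^2 ≅ 0

nonempty intersections:
  U12={p5} U13={p1,p3,p4,p7} U14={p1,p4} U23={p2} U34={p1,p4}
  U134={p1,p4}
C dims 4,5,1; δ0: rk_F2 3; δ1: rk_F2 1
Ȟ^0: (4−3)−0=1 ⇒ Z/2
Ȟ^1: (5−1)−3=1 ⇒ Z/2
Ȟ^2: (1−0)−1=0 ⇒ 0


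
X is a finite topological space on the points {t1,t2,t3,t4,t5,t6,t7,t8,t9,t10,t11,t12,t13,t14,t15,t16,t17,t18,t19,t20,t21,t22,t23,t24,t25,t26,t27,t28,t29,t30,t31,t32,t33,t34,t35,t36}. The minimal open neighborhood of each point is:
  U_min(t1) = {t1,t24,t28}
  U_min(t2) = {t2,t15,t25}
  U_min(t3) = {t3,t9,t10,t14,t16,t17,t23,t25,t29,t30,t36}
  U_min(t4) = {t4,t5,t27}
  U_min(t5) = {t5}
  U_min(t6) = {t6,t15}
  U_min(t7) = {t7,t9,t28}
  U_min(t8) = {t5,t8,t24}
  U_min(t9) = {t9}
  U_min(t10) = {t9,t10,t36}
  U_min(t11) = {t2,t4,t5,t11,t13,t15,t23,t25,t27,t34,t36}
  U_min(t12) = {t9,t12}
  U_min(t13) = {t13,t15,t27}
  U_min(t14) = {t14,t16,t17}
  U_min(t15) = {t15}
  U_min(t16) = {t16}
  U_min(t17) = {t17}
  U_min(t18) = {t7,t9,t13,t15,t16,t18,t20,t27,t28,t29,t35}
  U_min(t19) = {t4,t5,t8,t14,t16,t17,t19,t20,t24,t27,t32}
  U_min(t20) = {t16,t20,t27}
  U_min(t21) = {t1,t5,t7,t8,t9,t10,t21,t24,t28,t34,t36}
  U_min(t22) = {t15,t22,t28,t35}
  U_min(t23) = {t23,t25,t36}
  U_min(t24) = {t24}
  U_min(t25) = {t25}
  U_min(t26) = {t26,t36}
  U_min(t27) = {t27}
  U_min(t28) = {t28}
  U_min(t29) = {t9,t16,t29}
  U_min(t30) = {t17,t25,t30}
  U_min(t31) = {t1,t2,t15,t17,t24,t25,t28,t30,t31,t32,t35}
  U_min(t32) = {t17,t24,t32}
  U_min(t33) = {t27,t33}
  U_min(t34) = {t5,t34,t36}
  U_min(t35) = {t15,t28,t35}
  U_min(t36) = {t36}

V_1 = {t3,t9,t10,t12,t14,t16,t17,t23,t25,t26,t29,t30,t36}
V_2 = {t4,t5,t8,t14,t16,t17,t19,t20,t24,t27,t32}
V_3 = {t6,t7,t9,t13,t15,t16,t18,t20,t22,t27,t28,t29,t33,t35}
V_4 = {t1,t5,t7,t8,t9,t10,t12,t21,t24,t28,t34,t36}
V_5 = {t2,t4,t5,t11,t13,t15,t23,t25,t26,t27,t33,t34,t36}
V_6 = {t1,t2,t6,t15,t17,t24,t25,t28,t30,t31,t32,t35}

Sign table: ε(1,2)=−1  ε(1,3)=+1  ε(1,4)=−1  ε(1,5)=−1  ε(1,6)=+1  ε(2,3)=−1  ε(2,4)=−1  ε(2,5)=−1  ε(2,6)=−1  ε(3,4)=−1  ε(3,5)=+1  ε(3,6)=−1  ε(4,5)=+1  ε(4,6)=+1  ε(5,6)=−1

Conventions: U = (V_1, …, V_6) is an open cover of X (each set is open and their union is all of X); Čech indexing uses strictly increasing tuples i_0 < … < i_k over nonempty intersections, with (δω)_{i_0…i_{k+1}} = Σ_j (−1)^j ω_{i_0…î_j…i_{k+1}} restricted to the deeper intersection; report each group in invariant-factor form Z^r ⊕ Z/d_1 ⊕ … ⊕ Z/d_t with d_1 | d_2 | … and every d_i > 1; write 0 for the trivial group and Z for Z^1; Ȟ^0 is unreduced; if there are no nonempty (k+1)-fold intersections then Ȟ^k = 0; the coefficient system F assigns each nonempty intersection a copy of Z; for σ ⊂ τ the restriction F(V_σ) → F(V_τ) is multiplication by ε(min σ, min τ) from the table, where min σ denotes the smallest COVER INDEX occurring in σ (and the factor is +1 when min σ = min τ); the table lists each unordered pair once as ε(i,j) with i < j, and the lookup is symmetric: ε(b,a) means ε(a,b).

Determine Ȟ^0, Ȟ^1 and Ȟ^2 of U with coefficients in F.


nonempty intersections:
  V12={t14,t16,t17} V13={t9,t16,t29} V14={t9,t10,t12,t36} V15={t23,t25,t26,t36} V16={t17,t25,t30} V23={t16,t20,t27} V24={t5,t8,t24} V25={t4,t5,t27} V26={t17,t24,t32} V34={t7,t9,t28} V35={t13,t15,t27,t33} V36={t6,t15,t28,t35} V45={t5,t34,t36} V46={t1,t24,t28} V56={t2,t15,t25}
  V123={t16} V126={t17} V134={t9} V145={t36} V156={t25} V235={t27} V245={t5} V246={t24} V346={t28} V356={t15}
C dims 6,15,10; δ0: rk 6, SNF 1^5·2; δ1: rk 9, SNF 1^9
Ȟ^0: (6−6)−0=0 ⇒ 0
Ȟ^1: (15−9)−6=0 plus torsion [2] ⇒ Z/2
Ȟ^2: (10−0)−9=1 ⇒ Z

Ȟ^0 = 0, Ȟ^1 = Z/2, Ȟ^2 = Z
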